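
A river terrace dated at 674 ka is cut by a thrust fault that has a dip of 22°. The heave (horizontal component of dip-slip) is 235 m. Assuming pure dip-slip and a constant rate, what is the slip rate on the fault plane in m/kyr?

dip-slip = heave / cos(dip) = 235 m / cos(22°) = 253.5 m
rate = 253.5 m / 674 ka = 0.000376 m/yr = 0.376 m/kyr

0.376 m/kyr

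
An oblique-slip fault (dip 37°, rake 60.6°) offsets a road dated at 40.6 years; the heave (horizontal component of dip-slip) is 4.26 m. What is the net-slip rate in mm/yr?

151 mm/yr

dip-slip = heave / cos(dip) = 4.26 / cos(37°) = 5.334 m
net slip = dip-slip / sin(rake) = 5.334 / sin(60.6°) = 6.123 m
rate = 6.123 m / 40.6 years = 0.151 m/yr = 151 mm/yr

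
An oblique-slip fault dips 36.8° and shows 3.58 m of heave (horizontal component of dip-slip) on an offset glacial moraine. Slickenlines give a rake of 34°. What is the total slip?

8 m

dip-slip = heave / cos(dip) = 3.58 / cos(36.8°) = 4.471 m
net slip = dip-slip / sin(rake) = 4.471 / sin(34°) = 8 m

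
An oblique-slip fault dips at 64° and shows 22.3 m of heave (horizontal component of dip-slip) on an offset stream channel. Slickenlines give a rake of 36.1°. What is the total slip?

86.3 m

dip-slip = heave / cos(dip) = 22.3 / cos(64°) = 50.87 m
net slip = dip-slip / sin(rake) = 50.87 / sin(36.1°) = 86.3 m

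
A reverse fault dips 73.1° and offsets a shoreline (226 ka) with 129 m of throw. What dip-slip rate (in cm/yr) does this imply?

0.0597 cm/yr

dip-slip = throw / sin(dip) = 129 m / sin(73.1°) = 134.8 m
rate = 134.8 m / 226 ka = 0.000597 m/yr = 0.0597 cm/yr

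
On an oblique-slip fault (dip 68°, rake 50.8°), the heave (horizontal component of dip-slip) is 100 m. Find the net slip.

dip-slip = heave / cos(dip) = 100 / cos(68°) = 266.9 m
net slip = dip-slip / sin(rake) = 266.9 / sin(50.8°) = 344 m

344 m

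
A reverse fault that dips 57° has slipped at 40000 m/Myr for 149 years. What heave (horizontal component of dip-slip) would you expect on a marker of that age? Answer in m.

dip-slip = rate × time = 40000 m/Myr × 149 years = 5.960 m
heave = dip-slip × cos(dip) = 5.960 × cos(57°) = 3.25 m

3.25 m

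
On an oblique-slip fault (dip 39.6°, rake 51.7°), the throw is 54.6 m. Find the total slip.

109 m

dip-slip = throw / sin(dip) = 54.6 / sin(39.6°) = 85.66 m
net slip = dip-slip / sin(rake) = 85.66 / sin(51.7°) = 109 m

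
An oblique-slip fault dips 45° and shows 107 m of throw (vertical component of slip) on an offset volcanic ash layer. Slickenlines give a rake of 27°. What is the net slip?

dip-slip = throw / sin(dip) = 107 / sin(45°) = 151.3 m
net slip = dip-slip / sin(rake) = 151.3 / sin(27°) = 333 m

333 m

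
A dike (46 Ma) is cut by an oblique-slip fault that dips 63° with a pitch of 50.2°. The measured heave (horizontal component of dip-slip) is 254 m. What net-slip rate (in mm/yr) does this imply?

dip-slip = heave / cos(dip) = 254 / cos(63°) = 559.5 m
net slip = dip-slip / sin(rake) = 559.5 / sin(50.2°) = 728.2 m
rate = 728.2 m / 46 Ma = 0.0000158 m/yr = 0.0158 mm/yr

0.0158 mm/yr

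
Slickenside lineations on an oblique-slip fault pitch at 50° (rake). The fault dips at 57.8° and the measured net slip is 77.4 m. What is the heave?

dip-slip = net slip × sin(rake) = 77.4 m × sin(50°) = 59.29 m
heave = dip-slip × cos(dip) = 59.29 × cos(57.8°) = 31.6 m

31.6 m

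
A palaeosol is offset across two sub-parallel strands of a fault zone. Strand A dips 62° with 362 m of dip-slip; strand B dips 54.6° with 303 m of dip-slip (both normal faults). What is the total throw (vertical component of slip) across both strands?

567 m

throw_A = 362 × sin(62°) = 319.6 m
throw_B = 303 × sin(54.6°) = 247 m
total = 319.6 + 247 = 567 m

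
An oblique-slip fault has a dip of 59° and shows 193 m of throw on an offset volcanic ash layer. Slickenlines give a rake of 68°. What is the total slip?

243 m

dip-slip = throw / sin(dip) = 193 / sin(59°) = 225.2 m
net slip = dip-slip / sin(rake) = 225.2 / sin(68°) = 243 m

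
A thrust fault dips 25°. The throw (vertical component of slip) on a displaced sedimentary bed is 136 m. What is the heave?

heave = throw / tan(dip) = 136 / tan(25°) = 292 m

292 m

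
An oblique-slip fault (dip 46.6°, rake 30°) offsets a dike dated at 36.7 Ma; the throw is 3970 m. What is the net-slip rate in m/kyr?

0.298 m/kyr

dip-slip = throw / sin(dip) = 3970 / sin(46.6°) = 5464 m
net slip = dip-slip / sin(rake) = 5464 / sin(30°) = 10930 m
rate = 10930 m / 36.7 Ma = 0.000298 m/yr = 0.298 m/kyr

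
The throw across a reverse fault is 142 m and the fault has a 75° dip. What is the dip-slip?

dip-slip = throw / sin(dip) = 142 / sin(75°) = 147 m

147 m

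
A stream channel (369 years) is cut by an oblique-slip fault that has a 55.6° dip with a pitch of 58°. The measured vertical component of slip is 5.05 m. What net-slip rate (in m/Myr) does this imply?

dip-slip = throw / sin(dip) = 5.05 / sin(55.6°) = 6.120 m
net slip = dip-slip / sin(rake) = 6.120 / sin(58°) = 7.217 m
rate = 7.217 m / 369 years = 0.0196 m/yr = 19600 m/Myr

19600 m/Myr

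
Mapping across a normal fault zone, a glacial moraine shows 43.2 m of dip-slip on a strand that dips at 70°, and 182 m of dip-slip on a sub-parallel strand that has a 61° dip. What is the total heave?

103 m

heave_A = 43.2 × cos(70°) = 14.78 m
heave_B = 182 × cos(61°) = 88.24 m
total = 14.78 + 88.24 = 103 m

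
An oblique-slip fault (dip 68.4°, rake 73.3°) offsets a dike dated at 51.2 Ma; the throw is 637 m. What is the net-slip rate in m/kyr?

0.0140 m/kyr

dip-slip = throw / sin(dip) = 637 / sin(68.4°) = 685.1 m
net slip = dip-slip / sin(rake) = 685.1 / sin(73.3°) = 715.3 m
rate = 715.3 m / 51.2 Ma = 0.0000140 m/yr = 0.0140 m/kyr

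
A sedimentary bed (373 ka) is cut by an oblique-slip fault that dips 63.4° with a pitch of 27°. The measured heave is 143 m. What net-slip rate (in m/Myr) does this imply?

1890 m/Myr

dip-slip = heave / cos(dip) = 143 / cos(63.4°) = 319.4 m
net slip = dip-slip / sin(rake) = 319.4 / sin(27°) = 703.5 m
rate = 703.5 m / 373 ka = 0.00189 m/yr = 1890 m/Myr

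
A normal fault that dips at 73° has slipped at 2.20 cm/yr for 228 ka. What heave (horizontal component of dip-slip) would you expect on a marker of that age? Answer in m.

1470 m

dip-slip = rate × time = 2.20 cm/yr × 228 ka = 5016 m
heave = dip-slip × cos(dip) = 5016 × cos(73°) = 1470 m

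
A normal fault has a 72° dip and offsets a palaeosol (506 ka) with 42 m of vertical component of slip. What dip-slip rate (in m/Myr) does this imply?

dip-slip = throw / sin(dip) = 42 m / sin(72°) = 44.16 m
rate = 44.16 m / 506 ka = 0.0000873 m/yr = 87.3 m/Myr

87.3 m/Myr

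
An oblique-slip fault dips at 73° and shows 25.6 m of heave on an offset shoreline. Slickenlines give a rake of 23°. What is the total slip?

dip-slip = heave / cos(dip) = 25.6 / cos(73°) = 87.56 m
net slip = dip-slip / sin(rake) = 87.56 / sin(23°) = 224 m

224 m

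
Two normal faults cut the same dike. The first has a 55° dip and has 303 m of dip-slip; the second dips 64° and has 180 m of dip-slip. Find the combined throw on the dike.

throw_A = 303 × sin(55°) = 248.2 m
throw_B = 180 × sin(64°) = 161.8 m
total = 248.2 + 161.8 = 410 m

410 m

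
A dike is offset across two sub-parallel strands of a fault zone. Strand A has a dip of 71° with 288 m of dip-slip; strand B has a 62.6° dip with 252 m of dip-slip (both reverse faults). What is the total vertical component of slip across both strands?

throw_A = 288 × sin(71°) = 272.3 m
throw_B = 252 × sin(62.6°) = 223.7 m
total = 272.3 + 223.7 = 496 m

496 m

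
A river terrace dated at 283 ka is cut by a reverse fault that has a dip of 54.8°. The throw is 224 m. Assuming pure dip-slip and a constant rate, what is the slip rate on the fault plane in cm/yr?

0.0969 cm/yr

dip-slip = throw / sin(dip) = 224 m / sin(54.8°) = 274.1 m
rate = 274.1 m / 283 ka = 0.000969 m/yr = 0.0969 cm/yr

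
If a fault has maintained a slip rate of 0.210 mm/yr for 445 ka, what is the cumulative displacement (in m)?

slip = rate × time = 0.210 mm/yr × 445 ka = 93.4 m

93.4 m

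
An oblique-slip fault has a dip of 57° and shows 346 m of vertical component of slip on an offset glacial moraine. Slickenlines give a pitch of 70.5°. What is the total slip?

438 m

dip-slip = throw / sin(dip) = 346 / sin(57°) = 412.6 m
net slip = dip-slip / sin(rake) = 412.6 / sin(70.5°) = 438 m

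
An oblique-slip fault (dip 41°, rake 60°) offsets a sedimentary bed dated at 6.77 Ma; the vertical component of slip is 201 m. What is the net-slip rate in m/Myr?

52.3 m/Myr

dip-slip = throw / sin(dip) = 201 / sin(41°) = 306.4 m
net slip = dip-slip / sin(rake) = 306.4 / sin(60°) = 353.8 m
rate = 353.8 m / 6.77 Ma = 0.0000523 m/yr = 52.3 m/Myr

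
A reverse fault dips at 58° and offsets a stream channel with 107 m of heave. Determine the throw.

171 m

throw = heave × tan(dip) = 107 × tan(58°) = 171 m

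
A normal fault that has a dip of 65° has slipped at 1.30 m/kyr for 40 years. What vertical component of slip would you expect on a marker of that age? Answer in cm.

4.71 cm

dip-slip = rate × time = 1.30 m/kyr × 40 years = 0.05200 m
throw = dip-slip × sin(dip) = 0.05200 × sin(65°) = 0.0471 m = 4.71 cm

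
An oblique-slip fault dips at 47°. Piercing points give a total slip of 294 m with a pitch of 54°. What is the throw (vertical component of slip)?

dip-slip = net slip × sin(rake) = 294 m × sin(54°) = 237.9 m
throw = dip-slip × sin(dip) = 237.9 × sin(47°) = 174 m

174 m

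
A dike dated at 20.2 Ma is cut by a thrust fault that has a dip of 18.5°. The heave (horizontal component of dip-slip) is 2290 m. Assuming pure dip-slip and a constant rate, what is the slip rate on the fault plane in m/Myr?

120 m/Myr

dip-slip = heave / cos(dip) = 2290 m / cos(18.5°) = 2415 m
rate = 2415 m / 20.2 Ma = 0.000120 m/yr = 120 m/Myr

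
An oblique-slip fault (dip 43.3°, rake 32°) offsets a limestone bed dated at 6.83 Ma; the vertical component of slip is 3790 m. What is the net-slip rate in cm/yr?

dip-slip = throw / sin(dip) = 3790 / sin(43.3°) = 5526 m
net slip = dip-slip / sin(rake) = 5526 / sin(32°) = 10430 m
rate = 10430 m / 6.83 Ma = 0.00153 m/yr = 0.153 cm/yr

0.153 cm/yr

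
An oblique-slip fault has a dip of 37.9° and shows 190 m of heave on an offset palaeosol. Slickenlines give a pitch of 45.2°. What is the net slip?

339 m

dip-slip = heave / cos(dip) = 190 / cos(37.9°) = 240.8 m
net slip = dip-slip / sin(rake) = 240.8 / sin(45.2°) = 339 m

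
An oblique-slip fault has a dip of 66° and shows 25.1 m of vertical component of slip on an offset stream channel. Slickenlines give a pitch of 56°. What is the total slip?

33.1 m

dip-slip = throw / sin(dip) = 25.1 / sin(66°) = 27.48 m
net slip = dip-slip / sin(rake) = 27.48 / sin(56°) = 33.1 m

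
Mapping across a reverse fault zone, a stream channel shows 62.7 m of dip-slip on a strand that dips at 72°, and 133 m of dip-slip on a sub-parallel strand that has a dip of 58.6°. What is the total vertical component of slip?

173 m

throw_A = 62.7 × sin(72°) = 59.63 m
throw_B = 133 × sin(58.6°) = 113.5 m
total = 59.63 + 113.5 = 173 m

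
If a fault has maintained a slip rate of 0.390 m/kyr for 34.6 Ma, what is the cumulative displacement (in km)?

slip = rate × time = 0.390 m/kyr × 34.6 Ma = 13500 m = 13.5 km

13.5 km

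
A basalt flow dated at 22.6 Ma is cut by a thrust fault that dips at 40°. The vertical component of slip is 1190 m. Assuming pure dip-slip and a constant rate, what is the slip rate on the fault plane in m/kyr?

0.0819 m/kyr

dip-slip = throw / sin(dip) = 1190 m / sin(40°) = 1851 m
rate = 1851 m / 22.6 Ma = 0.0000819 m/yr = 0.0819 m/kyr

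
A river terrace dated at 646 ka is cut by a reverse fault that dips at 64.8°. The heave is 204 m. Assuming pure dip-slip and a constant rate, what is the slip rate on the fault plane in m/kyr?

0.742 m/kyr

dip-slip = heave / cos(dip) = 204 m / cos(64.8°) = 479.1 m
rate = 479.1 m / 646 ka = 0.000742 m/yr = 0.742 m/kyr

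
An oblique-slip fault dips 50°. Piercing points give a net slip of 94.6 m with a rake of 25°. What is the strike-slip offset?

85.7 m

strike-slip = net slip × cos(rake) = 94.6 m × cos(25°) = 85.7 m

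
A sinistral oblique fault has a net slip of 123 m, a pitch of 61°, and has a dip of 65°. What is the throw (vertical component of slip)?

dip-slip = net slip × sin(rake) = 123 m × sin(61°) = 107.6 m
throw = dip-slip × sin(dip) = 107.6 × sin(65°) = 97.5 m

97.5 m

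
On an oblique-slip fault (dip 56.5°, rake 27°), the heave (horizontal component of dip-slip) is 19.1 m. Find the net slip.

dip-slip = heave / cos(dip) = 19.1 / cos(56.5°) = 34.61 m
net slip = dip-slip / sin(rake) = 34.61 / sin(27°) = 76.2 m

76.2 m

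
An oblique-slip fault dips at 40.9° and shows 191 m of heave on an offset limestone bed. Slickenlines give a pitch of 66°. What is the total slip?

277 m

dip-slip = heave / cos(dip) = 191 / cos(40.9°) = 252.7 m
net slip = dip-slip / sin(rake) = 252.7 / sin(66°) = 277 m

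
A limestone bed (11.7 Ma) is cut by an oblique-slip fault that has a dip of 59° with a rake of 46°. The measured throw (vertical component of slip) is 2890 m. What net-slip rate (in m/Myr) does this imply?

401 m/Myr

dip-slip = throw / sin(dip) = 2890 / sin(59°) = 3372 m
net slip = dip-slip / sin(rake) = 3372 / sin(46°) = 4687 m
rate = 4687 m / 11.7 Ma = 0.000401 m/yr = 401 m/Myr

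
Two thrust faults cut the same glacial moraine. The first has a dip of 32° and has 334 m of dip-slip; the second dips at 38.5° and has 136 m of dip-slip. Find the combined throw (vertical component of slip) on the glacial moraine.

throw_A = 334 × sin(32°) = 177 m
throw_B = 136 × sin(38.5°) = 84.66 m
total = 177 + 84.66 = 262 m

262 m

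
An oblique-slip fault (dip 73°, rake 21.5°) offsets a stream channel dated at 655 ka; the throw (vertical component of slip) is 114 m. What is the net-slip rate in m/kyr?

0.497 m/kyr

dip-slip = throw / sin(dip) = 114 / sin(73°) = 119.2 m
net slip = dip-slip / sin(rake) = 119.2 / sin(21.5°) = 325.3 m
rate = 325.3 m / 655 ka = 0.000497 m/yr = 0.497 m/kyr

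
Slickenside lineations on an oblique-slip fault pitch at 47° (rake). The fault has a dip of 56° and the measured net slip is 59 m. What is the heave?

24.1 m

dip-slip = net slip × sin(rake) = 59 m × sin(47°) = 43.15 m
heave = dip-slip × cos(dip) = 43.15 × cos(56°) = 24.1 m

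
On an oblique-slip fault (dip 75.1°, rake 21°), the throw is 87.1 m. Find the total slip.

252 m

dip-slip = throw / sin(dip) = 87.1 / sin(75.1°) = 90.13 m
net slip = dip-slip / sin(rake) = 90.13 / sin(21°) = 252 m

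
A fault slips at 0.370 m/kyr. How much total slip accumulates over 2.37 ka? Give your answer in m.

slip = rate × time = 0.370 m/kyr × 2.37 ka = 0.877 m

0.877 m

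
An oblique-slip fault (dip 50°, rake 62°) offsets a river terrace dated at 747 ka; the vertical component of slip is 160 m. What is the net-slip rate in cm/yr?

dip-slip = throw / sin(dip) = 160 / sin(50°) = 208.9 m
net slip = dip-slip / sin(rake) = 208.9 / sin(62°) = 236.6 m
rate = 236.6 m / 747 ka = 0.000317 m/yr = 0.0317 cm/yr

0.0317 cm/yr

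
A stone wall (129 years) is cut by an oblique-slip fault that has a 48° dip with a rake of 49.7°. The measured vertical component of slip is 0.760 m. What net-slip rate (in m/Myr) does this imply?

dip-slip = throw / sin(dip) = 0.760 / sin(48°) = 1.023 m
net slip = dip-slip / sin(rake) = 1.023 / sin(49.7°) = 1.341 m
rate = 1.341 m / 129 years = 0.0104 m/yr = 10400 m/Myr

10400 m/Myr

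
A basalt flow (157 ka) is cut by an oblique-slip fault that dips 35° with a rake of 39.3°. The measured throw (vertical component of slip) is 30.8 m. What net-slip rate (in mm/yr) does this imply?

0.540 mm/yr

dip-slip = throw / sin(dip) = 30.8 / sin(35°) = 53.70 m
net slip = dip-slip / sin(rake) = 53.70 / sin(39.3°) = 84.78 m
rate = 84.78 m / 157 ka = 0.000540 m/yr = 0.540 mm/yr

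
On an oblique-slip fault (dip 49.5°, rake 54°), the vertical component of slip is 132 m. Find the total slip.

dip-slip = throw / sin(dip) = 132 / sin(49.5°) = 173.6 m
net slip = dip-slip / sin(rake) = 173.6 / sin(54°) = 215 m

215 m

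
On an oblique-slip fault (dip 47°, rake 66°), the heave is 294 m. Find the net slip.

472 m

dip-slip = heave / cos(dip) = 294 / cos(47°) = 431.1 m
net slip = dip-slip / sin(rake) = 431.1 / sin(66°) = 472 m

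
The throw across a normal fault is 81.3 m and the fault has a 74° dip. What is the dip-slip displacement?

dip-slip = throw / sin(dip) = 81.3 / sin(74°) = 84.6 m

84.6 m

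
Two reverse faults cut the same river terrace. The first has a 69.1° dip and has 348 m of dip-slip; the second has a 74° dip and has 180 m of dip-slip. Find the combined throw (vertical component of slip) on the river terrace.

498 m

throw_A = 348 × sin(69.1°) = 325.1 m
throw_B = 180 × sin(74°) = 173 m
total = 325.1 + 173 = 498 m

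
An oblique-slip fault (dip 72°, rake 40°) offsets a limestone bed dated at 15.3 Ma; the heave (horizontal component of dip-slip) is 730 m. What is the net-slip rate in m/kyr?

0.240 m/kyr

dip-slip = heave / cos(dip) = 730 / cos(72°) = 2362 m
net slip = dip-slip / sin(rake) = 2362 / sin(40°) = 3675 m
rate = 3675 m / 15.3 Ma = 0.000240 m/yr = 0.240 m/kyr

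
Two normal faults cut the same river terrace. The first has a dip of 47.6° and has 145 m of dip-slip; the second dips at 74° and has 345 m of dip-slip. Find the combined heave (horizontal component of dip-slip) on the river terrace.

heave_A = 145 × cos(47.6°) = 97.77 m
heave_B = 345 × cos(74°) = 95.09 m
total = 97.77 + 95.09 = 193 m

193 m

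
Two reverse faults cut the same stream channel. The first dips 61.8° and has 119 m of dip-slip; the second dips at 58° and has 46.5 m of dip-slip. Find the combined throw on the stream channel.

144 m

throw_A = 119 × sin(61.8°) = 104.9 m
throw_B = 46.5 × sin(58°) = 39.43 m
total = 104.9 + 39.43 = 144 m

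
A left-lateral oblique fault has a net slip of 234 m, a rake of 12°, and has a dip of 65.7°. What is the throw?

dip-slip = net slip × sin(rake) = 234 m × sin(12°) = 48.65 m
throw = dip-slip × sin(dip) = 48.65 × sin(65.7°) = 44.3 m

44.3 m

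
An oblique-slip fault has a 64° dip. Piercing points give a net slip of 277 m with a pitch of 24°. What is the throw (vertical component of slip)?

101 m

dip-slip = net slip × sin(rake) = 277 m × sin(24°) = 112.7 m
throw = dip-slip × sin(dip) = 112.7 × sin(64°) = 101 m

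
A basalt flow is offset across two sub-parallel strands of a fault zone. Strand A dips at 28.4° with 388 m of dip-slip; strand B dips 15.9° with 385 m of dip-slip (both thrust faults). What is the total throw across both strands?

290 m

throw_A = 388 × sin(28.4°) = 184.5 m
throw_B = 385 × sin(15.9°) = 105.5 m
total = 184.5 + 105.5 = 290 m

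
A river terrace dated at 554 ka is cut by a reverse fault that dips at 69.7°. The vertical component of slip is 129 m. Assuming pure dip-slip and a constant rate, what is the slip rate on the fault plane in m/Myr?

dip-slip = throw / sin(dip) = 129 m / sin(69.7°) = 137.5 m
rate = 137.5 m / 554 ka = 0.000248 m/yr = 248 m/Myr

248 m/Myr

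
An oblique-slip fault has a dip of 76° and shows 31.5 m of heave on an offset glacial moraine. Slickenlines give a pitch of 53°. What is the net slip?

163 m

dip-slip = heave / cos(dip) = 31.5 / cos(76°) = 130.2 m
net slip = dip-slip / sin(rake) = 130.2 / sin(53°) = 163 m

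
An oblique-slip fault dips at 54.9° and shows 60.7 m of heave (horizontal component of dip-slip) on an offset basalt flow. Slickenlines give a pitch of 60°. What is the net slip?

dip-slip = heave / cos(dip) = 60.7 / cos(54.9°) = 105.6 m
net slip = dip-slip / sin(rake) = 105.6 / sin(60°) = 122 m

122 m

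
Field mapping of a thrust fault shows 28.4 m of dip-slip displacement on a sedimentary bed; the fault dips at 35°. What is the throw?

16.3 m

throw = dip-slip × sin(dip) = 28.4 m × sin(35°) = 16.3 m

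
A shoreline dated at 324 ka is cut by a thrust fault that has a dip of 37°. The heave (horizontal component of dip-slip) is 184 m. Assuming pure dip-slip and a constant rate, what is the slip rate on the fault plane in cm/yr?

0.0711 cm/yr

dip-slip = heave / cos(dip) = 184 m / cos(37°) = 230.4 m
rate = 230.4 m / 324 ka = 0.000711 m/yr = 0.0711 cm/yr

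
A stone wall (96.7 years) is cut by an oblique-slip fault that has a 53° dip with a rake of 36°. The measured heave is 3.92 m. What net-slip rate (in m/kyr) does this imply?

dip-slip = heave / cos(dip) = 3.92 / cos(53°) = 6.514 m
net slip = dip-slip / sin(rake) = 6.514 / sin(36°) = 11.08 m
rate = 11.08 m / 96.7 years = 0.115 m/yr = 115 m/kyr

115 m/kyr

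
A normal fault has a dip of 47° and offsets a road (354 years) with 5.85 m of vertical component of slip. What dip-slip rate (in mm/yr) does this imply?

22.6 mm/yr

dip-slip = throw / sin(dip) = 5.85 m / sin(47°) = 7.999 m
rate = 7.999 m / 354 years = 0.0226 m/yr = 22.6 mm/yr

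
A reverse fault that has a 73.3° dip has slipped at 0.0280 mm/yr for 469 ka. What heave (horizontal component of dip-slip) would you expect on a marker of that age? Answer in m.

3.77 m

dip-slip = rate × time = 0.0280 mm/yr × 469 ka = 13.13 m
heave = dip-slip × cos(dip) = 13.13 × cos(73.3°) = 3.77 m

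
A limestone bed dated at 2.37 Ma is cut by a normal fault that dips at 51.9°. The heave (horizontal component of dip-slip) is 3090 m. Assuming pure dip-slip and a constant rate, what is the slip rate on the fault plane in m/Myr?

dip-slip = heave / cos(dip) = 3090 m / cos(51.9°) = 5008 m
rate = 5008 m / 2.37 Ma = 0.00211 m/yr = 2110 m/Myr

2110 m/Myr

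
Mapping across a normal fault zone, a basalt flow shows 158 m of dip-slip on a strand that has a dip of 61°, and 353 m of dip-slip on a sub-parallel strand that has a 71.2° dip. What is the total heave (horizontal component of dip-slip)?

190 m

heave_A = 158 × cos(61°) = 76.60 m
heave_B = 353 × cos(71.2°) = 113.8 m
total = 76.60 + 113.8 = 190 m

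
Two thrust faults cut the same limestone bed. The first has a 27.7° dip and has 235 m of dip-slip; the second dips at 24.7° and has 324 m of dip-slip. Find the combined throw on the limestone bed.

245 m

throw_A = 235 × sin(27.7°) = 109.2 m
throw_B = 324 × sin(24.7°) = 135.4 m
total = 109.2 + 135.4 = 245 m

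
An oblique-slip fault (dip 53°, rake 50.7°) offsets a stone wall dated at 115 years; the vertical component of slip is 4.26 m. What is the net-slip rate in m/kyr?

59.9 m/kyr

dip-slip = throw / sin(dip) = 4.26 / sin(53°) = 5.334 m
net slip = dip-slip / sin(rake) = 5.334 / sin(50.7°) = 6.893 m
rate = 6.893 m / 115 years = 0.0599 m/yr = 59.9 m/kyr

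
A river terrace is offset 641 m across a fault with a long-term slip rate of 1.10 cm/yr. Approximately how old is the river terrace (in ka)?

age = offset / rate = 641 m / (1.10 cm/yr) = 58300 yr = 58.3 ka

58.3 ka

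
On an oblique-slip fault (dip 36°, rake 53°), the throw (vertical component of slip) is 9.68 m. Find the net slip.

20.6 m

dip-slip = throw / sin(dip) = 9.68 / sin(36°) = 16.47 m
net slip = dip-slip / sin(rake) = 16.47 / sin(53°) = 20.6 m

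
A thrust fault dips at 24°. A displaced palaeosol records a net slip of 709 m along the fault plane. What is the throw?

throw = dip-slip × sin(dip) = 709 m × sin(24°) = 288 m

288 m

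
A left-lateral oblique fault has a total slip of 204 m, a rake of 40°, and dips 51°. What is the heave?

82.5 m

dip-slip = net slip × sin(rake) = 204 m × sin(40°) = 131.1 m
heave = dip-slip × cos(dip) = 131.1 × cos(51°) = 82.5 m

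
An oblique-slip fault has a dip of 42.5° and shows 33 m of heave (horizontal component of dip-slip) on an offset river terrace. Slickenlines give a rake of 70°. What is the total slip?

47.6 m

dip-slip = heave / cos(dip) = 33 / cos(42.5°) = 44.76 m
net slip = dip-slip / sin(rake) = 44.76 / sin(70°) = 47.6 m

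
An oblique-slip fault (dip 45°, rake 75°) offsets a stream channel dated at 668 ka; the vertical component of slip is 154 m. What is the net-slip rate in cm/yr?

0.0338 cm/yr

dip-slip = throw / sin(dip) = 154 / sin(45°) = 217.8 m
net slip = dip-slip / sin(rake) = 217.8 / sin(75°) = 225.5 m
rate = 225.5 m / 668 ka = 0.000338 m/yr = 0.0338 cm/yr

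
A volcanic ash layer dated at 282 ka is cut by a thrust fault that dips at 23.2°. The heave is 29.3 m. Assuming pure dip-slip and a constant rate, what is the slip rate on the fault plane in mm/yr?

dip-slip = heave / cos(dip) = 29.3 m / cos(23.2°) = 31.88 m
rate = 31.88 m / 282 ka = 0.000113 m/yr = 0.113 mm/yr

0.113 mm/yr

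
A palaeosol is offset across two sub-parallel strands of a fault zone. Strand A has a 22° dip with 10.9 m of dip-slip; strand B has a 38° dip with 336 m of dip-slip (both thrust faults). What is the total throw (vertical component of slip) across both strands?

throw_A = 10.9 × sin(22°) = 4.083 m
throw_B = 336 × sin(38°) = 206.9 m
total = 4.083 + 206.9 = 211 m

211 m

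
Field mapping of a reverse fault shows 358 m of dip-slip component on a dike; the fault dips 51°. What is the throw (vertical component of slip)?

throw = dip-slip × sin(dip) = 358 m × sin(51°) = 278 m

278 m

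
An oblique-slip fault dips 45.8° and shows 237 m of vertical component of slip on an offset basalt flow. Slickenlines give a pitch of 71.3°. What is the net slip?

dip-slip = throw / sin(dip) = 237 / sin(45.8°) = 330.6 m
net slip = dip-slip / sin(rake) = 330.6 / sin(71.3°) = 349 m

349 m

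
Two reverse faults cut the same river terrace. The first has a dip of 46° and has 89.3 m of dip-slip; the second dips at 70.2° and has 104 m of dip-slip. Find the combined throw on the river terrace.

162 m

throw_A = 89.3 × sin(46°) = 64.24 m
throw_B = 104 × sin(70.2°) = 97.85 m
total = 64.24 + 97.85 = 162 m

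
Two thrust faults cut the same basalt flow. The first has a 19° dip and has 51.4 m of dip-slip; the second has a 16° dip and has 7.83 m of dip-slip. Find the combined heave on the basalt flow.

56.1 m

heave_A = 51.4 × cos(19°) = 48.60 m
heave_B = 7.83 × cos(16°) = 7.527 m
total = 48.60 + 7.527 = 56.1 m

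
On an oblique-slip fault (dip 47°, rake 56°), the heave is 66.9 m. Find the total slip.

118 m

dip-slip = heave / cos(dip) = 66.9 / cos(47°) = 98.09 m
net slip = dip-slip / sin(rake) = 98.09 / sin(56°) = 118 m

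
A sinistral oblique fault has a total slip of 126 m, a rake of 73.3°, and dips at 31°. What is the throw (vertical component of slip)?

62.2 m

dip-slip = net slip × sin(rake) = 126 m × sin(73.3°) = 120.7 m
throw = dip-slip × sin(dip) = 120.7 × sin(31°) = 62.2 m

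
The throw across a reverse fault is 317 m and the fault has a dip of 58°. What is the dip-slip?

374 m

dip-slip = throw / sin(dip) = 317 / sin(58°) = 374 m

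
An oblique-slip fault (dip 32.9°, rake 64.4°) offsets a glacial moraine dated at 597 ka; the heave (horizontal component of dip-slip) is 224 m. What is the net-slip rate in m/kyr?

0.496 m/kyr

dip-slip = heave / cos(dip) = 224 / cos(32.9°) = 266.8 m
net slip = dip-slip / sin(rake) = 266.8 / sin(64.4°) = 295.8 m
rate = 295.8 m / 597 ka = 0.000496 m/yr = 0.496 m/kyr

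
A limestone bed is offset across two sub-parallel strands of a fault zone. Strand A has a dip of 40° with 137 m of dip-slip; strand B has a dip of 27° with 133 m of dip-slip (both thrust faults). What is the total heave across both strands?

heave_A = 137 × cos(40°) = 104.9 m
heave_B = 133 × cos(27°) = 118.5 m
total = 104.9 + 118.5 = 223 m

223 m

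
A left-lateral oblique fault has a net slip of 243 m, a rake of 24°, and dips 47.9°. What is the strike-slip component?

222 m

strike-slip = net slip × cos(rake) = 243 m × cos(24°) = 222 m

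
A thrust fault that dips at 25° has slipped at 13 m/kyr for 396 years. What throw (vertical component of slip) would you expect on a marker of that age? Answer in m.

dip-slip = rate × time = 13 m/kyr × 396 years = 5.148 m
throw = dip-slip × sin(dip) = 5.148 × sin(25°) = 2.18 m

2.18 m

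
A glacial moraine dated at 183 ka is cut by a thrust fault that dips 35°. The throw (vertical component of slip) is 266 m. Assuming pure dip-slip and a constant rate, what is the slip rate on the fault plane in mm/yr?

2.53 mm/yr

dip-slip = throw / sin(dip) = 266 m / sin(35°) = 463.8 m
rate = 463.8 m / 183 ka = 0.00253 m/yr = 2.53 mm/yr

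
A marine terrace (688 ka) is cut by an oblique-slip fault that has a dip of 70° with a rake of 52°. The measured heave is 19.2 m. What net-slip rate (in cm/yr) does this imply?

0.0104 cm/yr

dip-slip = heave / cos(dip) = 19.2 / cos(70°) = 56.14 m
net slip = dip-slip / sin(rake) = 56.14 / sin(52°) = 71.24 m
rate = 71.24 m / 688 ka = 0.000104 m/yr = 0.0104 cm/yr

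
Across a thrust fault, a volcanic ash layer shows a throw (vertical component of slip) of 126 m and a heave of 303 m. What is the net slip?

328 m

net slip = √(throw² + heave²) = √(126² + 303²) = 328 m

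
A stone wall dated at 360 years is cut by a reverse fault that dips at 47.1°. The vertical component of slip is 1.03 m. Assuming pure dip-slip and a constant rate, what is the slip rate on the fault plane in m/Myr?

3910 m/Myr

dip-slip = throw / sin(dip) = 1.03 m / sin(47.1°) = 1.406 m
rate = 1.406 m / 360 years = 0.00391 m/yr = 3910 m/Myr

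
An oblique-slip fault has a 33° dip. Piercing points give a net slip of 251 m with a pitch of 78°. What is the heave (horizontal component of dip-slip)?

dip-slip = net slip × sin(rake) = 251 m × sin(78°) = 245.5 m
heave = dip-slip × cos(dip) = 245.5 × cos(33°) = 206 m

206 m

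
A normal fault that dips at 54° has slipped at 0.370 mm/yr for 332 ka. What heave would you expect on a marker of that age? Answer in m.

72.2 m

dip-slip = rate × time = 0.370 mm/yr × 332 ka = 122.8 m
heave = dip-slip × cos(dip) = 122.8 × cos(54°) = 72.2 m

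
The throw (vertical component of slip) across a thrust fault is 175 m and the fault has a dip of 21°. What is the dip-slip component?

488 m

dip-slip = throw / sin(dip) = 175 / sin(21°) = 488 m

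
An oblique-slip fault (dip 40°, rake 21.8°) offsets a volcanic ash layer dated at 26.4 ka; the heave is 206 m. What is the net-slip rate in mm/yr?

27.4 mm/yr

dip-slip = heave / cos(dip) = 206 / cos(40°) = 268.9 m
net slip = dip-slip / sin(rake) = 268.9 / sin(21.8°) = 724.1 m
rate = 724.1 m / 26.4 ka = 0.0274 m/yr = 27.4 mm/yr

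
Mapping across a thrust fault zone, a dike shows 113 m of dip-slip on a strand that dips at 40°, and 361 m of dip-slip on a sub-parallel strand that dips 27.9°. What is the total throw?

throw_A = 113 × sin(40°) = 72.63 m
throw_B = 361 × sin(27.9°) = 168.9 m
total = 72.63 + 168.9 = 242 m

242 m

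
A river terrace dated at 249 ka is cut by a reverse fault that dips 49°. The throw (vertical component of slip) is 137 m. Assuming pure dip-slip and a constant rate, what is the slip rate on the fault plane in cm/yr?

0.0729 cm/yr

dip-slip = throw / sin(dip) = 137 m / sin(49°) = 181.5 m
rate = 181.5 m / 249 ka = 0.000729 m/yr = 0.0729 cm/yr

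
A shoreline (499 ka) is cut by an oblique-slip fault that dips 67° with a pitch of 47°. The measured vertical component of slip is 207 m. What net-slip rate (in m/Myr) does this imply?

616 m/Myr

dip-slip = throw / sin(dip) = 207 / sin(67°) = 224.9 m
net slip = dip-slip / sin(rake) = 224.9 / sin(47°) = 307.5 m
rate = 307.5 m / 499 ka = 0.000616 m/yr = 616 m/Myr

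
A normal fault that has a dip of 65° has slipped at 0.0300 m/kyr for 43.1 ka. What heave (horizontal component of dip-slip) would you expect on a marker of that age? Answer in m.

dip-slip = rate × time = 0.0300 m/kyr × 43.1 ka = 1.293 m
heave = dip-slip × cos(dip) = 1.293 × cos(65°) = 0.546 m

0.546 m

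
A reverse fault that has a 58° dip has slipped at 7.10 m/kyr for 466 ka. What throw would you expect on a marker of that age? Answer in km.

dip-slip = rate × time = 7.10 m/kyr × 466 ka = 3309 m
throw = dip-slip × sin(dip) = 3309 × sin(58°) = 2810 m = 2.81 km

2.81 km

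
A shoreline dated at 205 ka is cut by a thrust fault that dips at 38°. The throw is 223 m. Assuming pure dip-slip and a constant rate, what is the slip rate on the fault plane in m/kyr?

dip-slip = throw / sin(dip) = 223 m / sin(38°) = 362.2 m
rate = 362.2 m / 205 ka = 0.00177 m/yr = 1.77 m/kyr

1.77 m/kyr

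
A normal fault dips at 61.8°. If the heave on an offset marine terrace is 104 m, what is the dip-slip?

220 m

dip-slip = heave / cos(dip) = 104 / cos(61.8°) = 220 m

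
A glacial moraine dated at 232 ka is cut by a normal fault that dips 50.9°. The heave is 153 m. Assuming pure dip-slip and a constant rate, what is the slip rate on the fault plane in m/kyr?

dip-slip = heave / cos(dip) = 153 m / cos(50.9°) = 242.6 m
rate = 242.6 m / 232 ka = 0.00105 m/yr = 1.05 m/kyr

1.05 m/kyr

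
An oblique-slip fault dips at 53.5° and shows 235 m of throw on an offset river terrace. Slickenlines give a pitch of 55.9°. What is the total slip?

dip-slip = throw / sin(dip) = 235 / sin(53.5°) = 292.3 m
net slip = dip-slip / sin(rake) = 292.3 / sin(55.9°) = 353 m

353 m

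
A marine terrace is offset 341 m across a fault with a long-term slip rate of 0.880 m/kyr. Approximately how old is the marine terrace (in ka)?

388 ka

age = offset / rate = 341 m / (0.880 m/kyr) = 388000 yr = 388 ka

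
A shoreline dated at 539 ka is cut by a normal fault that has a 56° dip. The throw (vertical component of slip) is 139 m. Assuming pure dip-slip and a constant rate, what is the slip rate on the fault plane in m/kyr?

0.311 m/kyr

dip-slip = throw / sin(dip) = 139 m / sin(56°) = 167.7 m
rate = 167.7 m / 539 ka = 0.000311 m/yr = 0.311 m/kyr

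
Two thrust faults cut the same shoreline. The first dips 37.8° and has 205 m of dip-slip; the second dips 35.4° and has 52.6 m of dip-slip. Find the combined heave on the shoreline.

heave_A = 205 × cos(37.8°) = 162 m
heave_B = 52.6 × cos(35.4°) = 42.88 m
total = 162 + 42.88 = 205 m

205 m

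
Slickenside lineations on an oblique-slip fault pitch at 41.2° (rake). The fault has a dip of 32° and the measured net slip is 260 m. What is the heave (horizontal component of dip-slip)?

dip-slip = net slip × sin(rake) = 260 m × sin(41.2°) = 171.3 m
heave = dip-slip × cos(dip) = 171.3 × cos(32°) = 145 m

145 m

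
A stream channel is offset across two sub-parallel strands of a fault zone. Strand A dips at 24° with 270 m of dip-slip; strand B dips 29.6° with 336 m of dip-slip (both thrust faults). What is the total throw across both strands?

276 m

throw_A = 270 × sin(24°) = 109.8 m
throw_B = 336 × sin(29.6°) = 166 m
total = 109.8 + 166 = 276 m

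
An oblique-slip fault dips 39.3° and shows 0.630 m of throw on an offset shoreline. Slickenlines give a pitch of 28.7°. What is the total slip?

dip-slip = throw / sin(dip) = 0.630 / sin(39.3°) = 0.9947 m
net slip = dip-slip / sin(rake) = 0.9947 / sin(28.7°) = 2.07 m

2.07 m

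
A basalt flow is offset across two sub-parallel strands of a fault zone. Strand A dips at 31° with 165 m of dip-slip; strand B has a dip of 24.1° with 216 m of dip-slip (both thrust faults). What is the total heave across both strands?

339 m

heave_A = 165 × cos(31°) = 141.4 m
heave_B = 216 × cos(24.1°) = 197.2 m
total = 141.4 + 197.2 = 339 m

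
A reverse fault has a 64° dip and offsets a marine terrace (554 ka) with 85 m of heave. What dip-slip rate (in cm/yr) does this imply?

0.0350 cm/yr

dip-slip = heave / cos(dip) = 85 m / cos(64°) = 193.9 m
rate = 193.9 m / 554 ka = 0.000350 m/yr = 0.0350 cm/yr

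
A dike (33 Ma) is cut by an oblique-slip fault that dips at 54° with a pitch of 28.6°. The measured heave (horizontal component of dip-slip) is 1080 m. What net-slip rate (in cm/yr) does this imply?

dip-slip = heave / cos(dip) = 1080 / cos(54°) = 1837 m
net slip = dip-slip / sin(rake) = 1837 / sin(28.6°) = 3838 m
rate = 3838 m / 33 Ma = 0.000116 m/yr = 0.0116 cm/yr

0.0116 cm/yr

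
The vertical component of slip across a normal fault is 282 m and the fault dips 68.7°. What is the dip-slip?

303 m

dip-slip = throw / sin(dip) = 282 / sin(68.7°) = 303 m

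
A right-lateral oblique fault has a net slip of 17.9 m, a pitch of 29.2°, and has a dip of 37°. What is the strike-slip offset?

15.6 m

strike-slip = net slip × cos(rake) = 17.9 m × cos(29.2°) = 15.6 m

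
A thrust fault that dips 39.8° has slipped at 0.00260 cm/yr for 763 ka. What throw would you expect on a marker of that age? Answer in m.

12.7 m

dip-slip = rate × time = 0.00260 cm/yr × 763 ka = 19.84 m
throw = dip-slip × sin(dip) = 19.84 × sin(39.8°) = 12.7 m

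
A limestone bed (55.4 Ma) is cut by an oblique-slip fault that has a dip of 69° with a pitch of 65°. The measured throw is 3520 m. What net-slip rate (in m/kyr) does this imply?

dip-slip = throw / sin(dip) = 3520 / sin(69°) = 3770 m
net slip = dip-slip / sin(rake) = 3770 / sin(65°) = 4160 m
rate = 4160 m / 55.4 Ma = 0.0000751 m/yr = 0.0751 m/kyr

0.0751 m/kyr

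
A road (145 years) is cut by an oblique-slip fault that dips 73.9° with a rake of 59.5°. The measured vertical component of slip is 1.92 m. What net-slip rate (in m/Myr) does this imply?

dip-slip = throw / sin(dip) = 1.92 / sin(73.9°) = 1.998 m
net slip = dip-slip / sin(rake) = 1.998 / sin(59.5°) = 2.319 m
rate = 2.319 m / 145 years = 0.0160 m/yr = 16000 m/Myr

16000 m/Myr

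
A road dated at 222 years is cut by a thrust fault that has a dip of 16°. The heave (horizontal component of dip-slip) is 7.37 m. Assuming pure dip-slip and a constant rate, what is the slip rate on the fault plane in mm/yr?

34.5 mm/yr

dip-slip = heave / cos(dip) = 7.37 m / cos(16°) = 7.667 m
rate = 7.667 m / 222 years = 0.0345 m/yr = 34.5 mm/yr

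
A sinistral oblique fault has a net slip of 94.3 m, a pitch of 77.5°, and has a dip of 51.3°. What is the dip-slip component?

dip-slip = net slip × sin(rake) = 94.3 m × sin(77.5°) = 92.1 m

92.1 m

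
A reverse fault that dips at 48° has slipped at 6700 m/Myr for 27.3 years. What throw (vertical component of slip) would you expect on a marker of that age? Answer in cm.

13.6 cm

dip-slip = rate × time = 6700 m/Myr × 27.3 years = 0.1829 m
throw = dip-slip × sin(dip) = 0.1829 × sin(48°) = 0.136 m = 13.6 cm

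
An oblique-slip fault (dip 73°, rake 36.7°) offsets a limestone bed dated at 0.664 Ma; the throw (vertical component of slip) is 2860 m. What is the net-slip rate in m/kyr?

dip-slip = throw / sin(dip) = 2860 / sin(73°) = 2991 m
net slip = dip-slip / sin(rake) = 2991 / sin(36.7°) = 5004 m
rate = 5004 m / 0.664 Ma = 0.00754 m/yr = 7.54 m/kyr

7.54 m/kyr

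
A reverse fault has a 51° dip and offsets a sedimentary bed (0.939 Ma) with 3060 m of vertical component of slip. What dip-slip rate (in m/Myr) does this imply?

dip-slip = throw / sin(dip) = 3060 m / sin(51°) = 3937 m
rate = 3937 m / 0.939 Ma = 0.00419 m/yr = 4190 m/Myr

4190 m/Myr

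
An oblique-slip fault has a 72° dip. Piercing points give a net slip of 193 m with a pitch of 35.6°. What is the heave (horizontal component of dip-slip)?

dip-slip = net slip × sin(rake) = 193 m × sin(35.6°) = 112.3 m
heave = dip-slip × cos(dip) = 112.3 × cos(72°) = 34.7 m

34.7 m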